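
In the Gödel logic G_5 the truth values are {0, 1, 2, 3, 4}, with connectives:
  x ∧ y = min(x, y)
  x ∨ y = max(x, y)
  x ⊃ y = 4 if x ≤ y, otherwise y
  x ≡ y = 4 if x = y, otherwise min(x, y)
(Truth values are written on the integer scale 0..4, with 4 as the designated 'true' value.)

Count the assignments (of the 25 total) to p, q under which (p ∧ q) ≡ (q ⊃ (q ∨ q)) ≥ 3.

4

value 4: 1 assignment (counts)
value 3: 3 assignments (counts)
value 2: 5 assignments
value 1: 7 assignments
value 0: 9 assignments
So 4 of the 25 assignments meet the threshold.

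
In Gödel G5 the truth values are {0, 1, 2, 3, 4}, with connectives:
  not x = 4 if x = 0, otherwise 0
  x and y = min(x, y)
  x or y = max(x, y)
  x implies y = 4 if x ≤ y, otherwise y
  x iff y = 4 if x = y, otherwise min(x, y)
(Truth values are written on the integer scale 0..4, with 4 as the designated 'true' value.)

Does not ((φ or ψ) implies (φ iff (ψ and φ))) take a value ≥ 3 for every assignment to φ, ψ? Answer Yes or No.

Counterexample: take φ = 0, ψ = 0.
φ or ψ = 0 or 0 = 0
ψ and φ = 0 and 0 = 0
φ iff (ψ and φ) = 0 iff 0 = 4
(φ or ψ) implies (φ iff (ψ and φ)) = 0 implies 4 = 4
not ((φ or ψ) implies (φ iff (ψ and φ))) = not 4 = 0
This gives 0, which is below 3.

No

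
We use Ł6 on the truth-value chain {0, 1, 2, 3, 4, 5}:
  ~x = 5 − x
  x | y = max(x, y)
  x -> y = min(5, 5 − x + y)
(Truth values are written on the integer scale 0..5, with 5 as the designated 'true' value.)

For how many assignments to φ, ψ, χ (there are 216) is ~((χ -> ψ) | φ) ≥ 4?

6

value 5: 1 assignment (counts)
value 4: 5 assignments (counts)
value 3: 12 assignments
value 2: 22 assignments
value 1: 35 assignments
value 0: 141 assignments
So 6 of the 216 assignments meet the threshold.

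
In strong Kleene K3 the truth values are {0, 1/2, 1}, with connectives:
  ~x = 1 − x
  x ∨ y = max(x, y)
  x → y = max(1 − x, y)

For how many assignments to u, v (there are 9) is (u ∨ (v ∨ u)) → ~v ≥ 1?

u = 0, v = 0 ↦ 1  ≥
u = 0, v = 1/2 ↦ 1/2  <
u = 0, v = 1 ↦ 0  <
u = 1/2, v = 0 ↦ 1  ≥
u = 1/2, v = 1/2 ↦ 1/2  <
u = 1/2, v = 1 ↦ 0  <
u = 1, v = 0 ↦ 1  ≥
u = 1, v = 1/2 ↦ 1/2  <
u = 1, v = 1 ↦ 0  <
So 3 of the 9 assignments meet the threshold.

3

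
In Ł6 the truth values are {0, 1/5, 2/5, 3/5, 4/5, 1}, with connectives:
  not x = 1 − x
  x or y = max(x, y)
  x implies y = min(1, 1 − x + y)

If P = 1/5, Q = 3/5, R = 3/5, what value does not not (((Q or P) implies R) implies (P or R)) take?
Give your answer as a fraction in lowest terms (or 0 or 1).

Q or P = 3/5 or 1/5 = 3/5
(Q or P) implies R = 3/5 implies 3/5 = 1
P or R = 1/5 or 3/5 = 3/5
((Q or P) implies R) implies (P or R) = 1 implies 3/5 = 3/5
not (((Q or P) implies R) implies (P or R)) = not 3/5 = 2/5
not not (((Q or P) implies R) implies (P or R)) = not 2/5 = 3/5

3/5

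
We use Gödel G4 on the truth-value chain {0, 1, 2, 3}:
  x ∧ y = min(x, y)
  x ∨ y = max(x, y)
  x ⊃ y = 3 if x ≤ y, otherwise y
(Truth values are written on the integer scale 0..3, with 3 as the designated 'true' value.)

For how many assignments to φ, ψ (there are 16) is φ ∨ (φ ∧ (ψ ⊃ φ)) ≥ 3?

4

φ = 0, ψ = 0 ↦ 0  <
φ = 0, ψ = 1 ↦ 0  <
φ = 0, ψ = 2 ↦ 0  <
φ = 0, ψ = 3 ↦ 0  <
φ = 1, ψ = 0 ↦ 1  <
φ = 1, ψ = 1 ↦ 1  <
φ = 1, ψ = 2 ↦ 1  <
φ = 1, ψ = 3 ↦ 1  <
φ = 2, ψ = 0 ↦ 2  <
φ = 2, ψ = 1 ↦ 2  <
φ = 2, ψ = 2 ↦ 2  <
φ = 2, ψ = 3 ↦ 2  <
φ = 3, ψ = 0 ↦ 3  ≥
φ = 3, ψ = 1 ↦ 3  ≥
φ = 3, ψ = 2 ↦ 3  ≥
φ = 3, ψ = 3 ↦ 3  ≥
So 4 of the 16 assignments meet the threshold.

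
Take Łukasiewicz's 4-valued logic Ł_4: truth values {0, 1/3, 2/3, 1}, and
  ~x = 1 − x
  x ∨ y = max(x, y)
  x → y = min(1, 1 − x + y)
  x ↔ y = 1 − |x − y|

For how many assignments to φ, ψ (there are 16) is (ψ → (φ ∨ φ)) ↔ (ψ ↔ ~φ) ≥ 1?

2

φ = 0, ψ = 0 ↦ 0  <
φ = 0, ψ = 1/3 ↦ 2/3  <
φ = 0, ψ = 2/3 ↦ 2/3  <
φ = 0, ψ = 1 ↦ 0  <
φ = 1/3, ψ = 0 ↦ 1/3  <
φ = 1/3, ψ = 1/3 ↦ 2/3  <
φ = 1/3, ψ = 2/3 ↦ 2/3  <
φ = 1/3, ψ = 1 ↦ 2/3  <
φ = 2/3, ψ = 0 ↦ 2/3  <
φ = 2/3, ψ = 1/3 ↦ 1  ≥
φ = 2/3, ψ = 2/3 ↦ 2/3  <
φ = 2/3, ψ = 1 ↦ 2/3  <
φ = 1, ψ = 0 ↦ 1  ≥
φ = 1, ψ = 1/3 ↦ 2/3  <
φ = 1, ψ = 2/3 ↦ 1/3  <
φ = 1, ψ = 1 ↦ 0  <
So 2 of the 16 assignments meet the threshold.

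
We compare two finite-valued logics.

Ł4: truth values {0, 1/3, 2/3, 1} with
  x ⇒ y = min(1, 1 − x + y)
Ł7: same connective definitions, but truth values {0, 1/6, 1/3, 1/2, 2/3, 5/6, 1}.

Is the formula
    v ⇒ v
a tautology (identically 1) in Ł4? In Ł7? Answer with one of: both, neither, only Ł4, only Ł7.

both

In Ł4: every assignment gives 1 — tautology.
In Ł7: every assignment gives 1 — tautology.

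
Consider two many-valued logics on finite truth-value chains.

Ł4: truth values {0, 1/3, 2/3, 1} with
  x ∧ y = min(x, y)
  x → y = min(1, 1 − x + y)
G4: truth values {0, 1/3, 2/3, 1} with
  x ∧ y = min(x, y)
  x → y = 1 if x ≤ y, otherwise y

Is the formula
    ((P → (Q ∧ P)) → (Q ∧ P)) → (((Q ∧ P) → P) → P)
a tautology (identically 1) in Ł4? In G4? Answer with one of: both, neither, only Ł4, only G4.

In Ł4: every assignment gives 1 — tautology.
In G4: at P = 1/3, Q = 0 the value is 1/3 — not a tautology.

only Ł4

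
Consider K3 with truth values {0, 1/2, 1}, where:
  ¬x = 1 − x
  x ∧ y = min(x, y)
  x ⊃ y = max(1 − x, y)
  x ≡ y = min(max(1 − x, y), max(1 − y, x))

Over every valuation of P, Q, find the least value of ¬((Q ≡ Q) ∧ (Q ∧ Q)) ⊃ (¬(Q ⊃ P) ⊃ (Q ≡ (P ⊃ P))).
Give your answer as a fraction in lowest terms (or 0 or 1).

Take P = 0, Q = 1/2:
Q ≡ Q = 1/2 ≡ 1/2 = 1/2
Q ∧ Q = 1/2 ∧ 1/2 = 1/2
(Q ≡ Q) ∧ (Q ∧ Q) = 1/2 ∧ 1/2 = 1/2
¬((Q ≡ Q) ∧ (Q ∧ Q)) = ¬1/2 = 1/2
Q ⊃ P = 1/2 ⊃ 0 = 1/2
¬(Q ⊃ P) = ¬1/2 = 1/2
P ⊃ P = 0 ⊃ 0 = 1
Q ≡ (P ⊃ P) = 1/2 ≡ 1 = 1/2
¬(Q ⊃ P) ⊃ (Q ≡ (P ⊃ P)) = 1/2 ⊃ 1/2 = 1/2
¬((Q ≡ Q) ∧ (Q ∧ Q)) ⊃ (¬(Q ⊃ P) ⊃ (Q ≡ (P ⊃ P))) = 1/2 ⊃ 1/2 = 1/2
No assignment yields a value below 1/2, so this is the minimum.

1/2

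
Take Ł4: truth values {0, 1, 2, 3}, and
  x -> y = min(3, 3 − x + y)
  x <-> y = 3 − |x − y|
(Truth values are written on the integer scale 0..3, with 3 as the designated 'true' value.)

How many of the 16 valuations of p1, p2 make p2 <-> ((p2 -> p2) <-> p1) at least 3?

p1 = 0, p2 = 0 ↦ 3  ≥
p1 = 0, p2 = 1 ↦ 2  <
p1 = 0, p2 = 2 ↦ 1  <
p1 = 0, p2 = 3 ↦ 0  <
p1 = 1, p2 = 0 ↦ 2  <
p1 = 1, p2 = 1 ↦ 3  ≥
p1 = 1, p2 = 2 ↦ 2  <
p1 = 1, p2 = 3 ↦ 1  <
p1 = 2, p2 = 0 ↦ 1  <
p1 = 2, p2 = 1 ↦ 2  <
p1 = 2, p2 = 2 ↦ 3  ≥
p1 = 2, p2 = 3 ↦ 2  <
p1 = 3, p2 = 0 ↦ 0  <
p1 = 3, p2 = 1 ↦ 1  <
p1 = 3, p2 = 2 ↦ 2  <
p1 = 3, p2 = 3 ↦ 3  ≥
So 4 of the 16 assignments meet the threshold.

4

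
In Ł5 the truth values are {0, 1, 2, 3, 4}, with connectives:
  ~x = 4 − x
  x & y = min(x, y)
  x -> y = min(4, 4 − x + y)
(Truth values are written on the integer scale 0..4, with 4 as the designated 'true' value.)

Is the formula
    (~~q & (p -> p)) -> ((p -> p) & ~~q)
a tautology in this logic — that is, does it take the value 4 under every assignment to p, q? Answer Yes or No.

At p = 2, q = 2, for instance:
~q = ~2 = 2
~~q = ~2 = 2
p -> p = 2 -> 2 = 4
~~q & (p -> p) = 2 & 4 = 2
(p -> p) & ~~q = 4 & 2 = 2
(~~q & (p -> p)) -> ((p -> p) & ~~q) = 2 -> 2 = 4
and checking the remaining 24 assignments likewise gives ≥ 4 in every case.

Yes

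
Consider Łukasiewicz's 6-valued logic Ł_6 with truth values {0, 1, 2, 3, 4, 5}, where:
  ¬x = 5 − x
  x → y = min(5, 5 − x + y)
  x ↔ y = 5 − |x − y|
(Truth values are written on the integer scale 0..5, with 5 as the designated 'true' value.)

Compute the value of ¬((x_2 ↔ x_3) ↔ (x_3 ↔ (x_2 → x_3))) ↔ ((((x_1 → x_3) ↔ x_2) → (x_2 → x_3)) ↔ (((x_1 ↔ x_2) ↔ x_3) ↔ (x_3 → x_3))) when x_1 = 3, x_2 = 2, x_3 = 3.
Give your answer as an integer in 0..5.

2

x_2 ↔ x_3 = 2 ↔ 3 = 4
x_2 → x_3 = 2 → 3 = 5
x_3 ↔ (x_2 → x_3) = 3 ↔ 5 = 3
(x_2 ↔ x_3) ↔ (x_3 ↔ (x_2 → x_3)) = 4 ↔ 3 = 4
¬((x_2 ↔ x_3) ↔ (x_3 ↔ (x_2 → x_3))) = ¬4 = 1
x_1 → x_3 = 3 → 3 = 5
(x_1 → x_3) ↔ x_2 = 5 ↔ 2 = 2
x_2 → x_3 = 2 → 3 = 5
((x_1 → x_3) ↔ x_2) → (x_2 → x_3) = 2 → 5 = 5
x_1 ↔ x_2 = 3 ↔ 2 = 4
(x_1 ↔ x_2) ↔ x_3 = 4 ↔ 3 = 4
x_3 → x_3 = 3 → 3 = 5
((x_1 ↔ x_2) ↔ x_3) ↔ (x_3 → x_3) = 4 ↔ 5 = 4
(((x_1 → x_3) ↔ x_2) → (x_2 → x_3)) ↔ (((x_1 ↔ x_2) ↔ x_3) ↔ (x_3 → x_3)) = 5 ↔ 4 = 4
¬((x_2 ↔ x_3) ↔ (x_3 ↔ (x_2 → x_3))) ↔ ((((x_1 → x_3) ↔ x_2) → (x_2 → x_3)) ↔ (((x_1 ↔ x_2) ↔ x_3) ↔ (x_3 → x_3))) = 1 ↔ 4 = 2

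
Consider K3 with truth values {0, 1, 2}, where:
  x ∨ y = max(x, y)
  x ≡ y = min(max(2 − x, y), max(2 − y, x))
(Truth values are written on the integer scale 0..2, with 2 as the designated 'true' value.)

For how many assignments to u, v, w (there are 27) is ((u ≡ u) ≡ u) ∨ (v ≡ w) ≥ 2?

value 2: 13 assignments (counts)
value 1: 12 assignments
value 0: 2 assignments
So 13 of the 27 assignments meet the threshold.

13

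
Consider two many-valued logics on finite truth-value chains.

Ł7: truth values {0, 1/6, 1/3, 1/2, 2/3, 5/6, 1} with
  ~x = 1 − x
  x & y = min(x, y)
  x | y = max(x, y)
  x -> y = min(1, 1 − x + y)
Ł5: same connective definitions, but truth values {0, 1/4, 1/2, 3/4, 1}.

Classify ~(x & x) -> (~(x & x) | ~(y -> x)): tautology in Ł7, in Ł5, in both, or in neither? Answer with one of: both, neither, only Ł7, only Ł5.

both

In Ł7: every assignment gives 1 — tautology.
In Ł5: every assignment gives 1 — tautology.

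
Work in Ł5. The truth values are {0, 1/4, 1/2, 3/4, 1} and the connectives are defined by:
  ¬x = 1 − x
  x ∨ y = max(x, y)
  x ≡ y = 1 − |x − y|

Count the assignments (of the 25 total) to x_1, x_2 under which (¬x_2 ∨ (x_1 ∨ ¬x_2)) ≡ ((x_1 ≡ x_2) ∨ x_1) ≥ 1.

value 1: 16 assignments (counts)
value 3/4: 7 assignments
value 1/2: 2 assignments
So 16 of the 25 assignments meet the threshold.

16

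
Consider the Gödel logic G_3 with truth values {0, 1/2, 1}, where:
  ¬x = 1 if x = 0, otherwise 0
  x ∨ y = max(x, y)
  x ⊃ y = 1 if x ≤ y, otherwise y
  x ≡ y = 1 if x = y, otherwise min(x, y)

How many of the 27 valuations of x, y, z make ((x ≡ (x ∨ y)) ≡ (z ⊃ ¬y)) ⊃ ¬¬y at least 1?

value 1: 18 assignments (counts)
value 0: 9 assignments
So 18 of the 27 assignments meet the threshold.

18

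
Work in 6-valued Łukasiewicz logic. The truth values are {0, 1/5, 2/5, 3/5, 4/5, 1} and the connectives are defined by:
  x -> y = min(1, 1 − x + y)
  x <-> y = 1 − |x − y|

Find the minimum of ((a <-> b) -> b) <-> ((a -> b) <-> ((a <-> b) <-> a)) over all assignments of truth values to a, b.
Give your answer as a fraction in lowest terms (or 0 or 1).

Take a = 0, b = 2/5:
a <-> b = 0 <-> 2/5 = 3/5
(a <-> b) -> b = 3/5 -> 2/5 = 4/5
a -> b = 0 -> 2/5 = 1
a <-> b = 0 <-> 2/5 = 3/5
(a <-> b) <-> a = 3/5 <-> 0 = 2/5
(a -> b) <-> ((a <-> b) <-> a) = 1 <-> 2/5 = 2/5
((a <-> b) -> b) <-> ((a -> b) <-> ((a <-> b) <-> a)) = 4/5 <-> 2/5 = 3/5
No assignment yields a value below 3/5, so this is the minimum.

3/5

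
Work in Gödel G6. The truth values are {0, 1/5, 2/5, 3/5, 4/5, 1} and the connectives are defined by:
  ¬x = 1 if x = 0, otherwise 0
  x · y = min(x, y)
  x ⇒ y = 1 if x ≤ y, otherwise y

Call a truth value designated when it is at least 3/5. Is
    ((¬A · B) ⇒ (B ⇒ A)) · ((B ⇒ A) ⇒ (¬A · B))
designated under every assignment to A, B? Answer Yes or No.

Counterexample: take A = 0, B = 0.
¬A = ¬0 = 1
¬A · B = 1 · 0 = 0
B ⇒ A = 0 ⇒ 0 = 1
(¬A · B) ⇒ (B ⇒ A) = 0 ⇒ 1 = 1
(B ⇒ A) ⇒ (¬A · B) = 1 ⇒ 0 = 0
((¬A · B) ⇒ (B ⇒ A)) · ((B ⇒ A) ⇒ (¬A · B)) = 1 · 0 = 0
This gives 0, which is below 3/5.

No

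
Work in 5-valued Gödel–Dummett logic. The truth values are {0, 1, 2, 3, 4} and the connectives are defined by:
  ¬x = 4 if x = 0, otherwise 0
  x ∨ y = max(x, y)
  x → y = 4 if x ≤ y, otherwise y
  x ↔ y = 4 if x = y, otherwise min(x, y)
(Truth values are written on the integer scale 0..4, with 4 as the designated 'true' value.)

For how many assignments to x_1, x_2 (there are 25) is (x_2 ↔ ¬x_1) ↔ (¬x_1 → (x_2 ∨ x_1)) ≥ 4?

value 4: 9 assignments (counts)
value 0: 16 assignments
So 9 of the 25 assignments meet the threshold.

9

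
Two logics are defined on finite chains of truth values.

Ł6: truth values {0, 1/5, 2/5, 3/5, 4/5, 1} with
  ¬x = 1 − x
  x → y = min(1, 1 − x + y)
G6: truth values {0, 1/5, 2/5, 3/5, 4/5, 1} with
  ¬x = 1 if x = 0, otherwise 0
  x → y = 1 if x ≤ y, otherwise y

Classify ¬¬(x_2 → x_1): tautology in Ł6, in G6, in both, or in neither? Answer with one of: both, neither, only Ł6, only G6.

neither

In Ł6: at x_1 = 0, x_2 = 1/5 the value is 4/5 — not a tautology.
In G6: at x_1 = 0, x_2 = 1/5 the value is 0 — not a tautology.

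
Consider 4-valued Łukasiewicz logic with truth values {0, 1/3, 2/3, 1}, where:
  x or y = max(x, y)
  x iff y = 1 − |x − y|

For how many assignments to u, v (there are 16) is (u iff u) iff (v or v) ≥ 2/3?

u = 0, v = 0 ↦ 0  <
u = 0, v = 1/3 ↦ 1/3  <
u = 0, v = 2/3 ↦ 2/3  ≥
u = 0, v = 1 ↦ 1  ≥
u = 1/3, v = 0 ↦ 0  <
u = 1/3, v = 1/3 ↦ 1/3  <
u = 1/3, v = 2/3 ↦ 2/3  ≥
u = 1/3, v = 1 ↦ 1  ≥
u = 2/3, v = 0 ↦ 0  <
u = 2/3, v = 1/3 ↦ 1/3  <
u = 2/3, v = 2/3 ↦ 2/3  ≥
u = 2/3, v = 1 ↦ 1  ≥
u = 1, v = 0 ↦ 0  <
u = 1, v = 1/3 ↦ 1/3  <
u = 1, v = 2/3 ↦ 2/3  ≥
u = 1, v = 1 ↦ 1  ≥
So 8 of the 16 assignments meet the threshold.

8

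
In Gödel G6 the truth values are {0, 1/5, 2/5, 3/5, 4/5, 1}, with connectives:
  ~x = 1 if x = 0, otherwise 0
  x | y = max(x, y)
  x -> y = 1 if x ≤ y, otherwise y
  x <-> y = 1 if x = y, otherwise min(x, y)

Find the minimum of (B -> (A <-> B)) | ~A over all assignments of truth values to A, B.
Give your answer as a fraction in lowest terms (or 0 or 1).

1/5

Take A = 1/5, B = 2/5:
A <-> B = 1/5 <-> 2/5 = 1/5
B -> (A <-> B) = 2/5 -> 1/5 = 1/5
~A = ~1/5 = 0
(B -> (A <-> B)) | ~A = 1/5 | 0 = 1/5
No assignment yields a value below 1/5, so this is the minimum.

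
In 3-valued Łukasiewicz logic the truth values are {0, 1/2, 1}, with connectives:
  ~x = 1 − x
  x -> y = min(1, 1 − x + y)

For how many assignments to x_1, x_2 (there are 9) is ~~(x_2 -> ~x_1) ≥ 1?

6

x_1 = 0, x_2 = 0 ↦ 1  ≥
x_1 = 0, x_2 = 1/2 ↦ 1  ≥
x_1 = 0, x_2 = 1 ↦ 1  ≥
x_1 = 1/2, x_2 = 0 ↦ 1  ≥
x_1 = 1/2, x_2 = 1/2 ↦ 1  ≥
x_1 = 1/2, x_2 = 1 ↦ 1/2  <
x_1 = 1, x_2 = 0 ↦ 1  ≥
x_1 = 1, x_2 = 1/2 ↦ 1/2  <
x_1 = 1, x_2 = 1 ↦ 0  <
So 6 of the 9 assignments meet the threshold.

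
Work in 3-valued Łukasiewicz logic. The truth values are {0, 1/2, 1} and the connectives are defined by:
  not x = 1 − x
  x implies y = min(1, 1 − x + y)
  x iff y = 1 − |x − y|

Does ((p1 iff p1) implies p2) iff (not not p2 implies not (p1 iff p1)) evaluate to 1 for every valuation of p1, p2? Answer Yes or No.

Counterexample: take p1 = 0, p2 = 0.
p1 iff p1 = 0 iff 0 = 1
(p1 iff p1) implies p2 = 1 implies 0 = 0
not p2 = not 0 = 1
not not p2 = not 1 = 0
p1 iff p1 = 0 iff 0 = 1
not (p1 iff p1) = not 1 = 0
not not p2 implies not (p1 iff p1) = 0 implies 0 = 1
((p1 iff p1) implies p2) iff (not not p2 implies not (p1 iff p1)) = 0 iff 1 = 0
This gives 0 ≠ 1.

No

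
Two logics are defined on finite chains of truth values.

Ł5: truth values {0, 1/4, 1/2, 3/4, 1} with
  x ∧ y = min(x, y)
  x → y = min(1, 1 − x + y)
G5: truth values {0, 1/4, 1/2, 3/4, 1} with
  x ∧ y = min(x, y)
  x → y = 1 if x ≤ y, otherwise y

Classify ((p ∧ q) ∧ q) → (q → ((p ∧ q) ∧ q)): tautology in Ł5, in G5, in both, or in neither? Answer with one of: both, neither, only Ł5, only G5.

In Ł5: every assignment gives 1 — tautology.
In G5: every assignment gives 1 — tautology.

both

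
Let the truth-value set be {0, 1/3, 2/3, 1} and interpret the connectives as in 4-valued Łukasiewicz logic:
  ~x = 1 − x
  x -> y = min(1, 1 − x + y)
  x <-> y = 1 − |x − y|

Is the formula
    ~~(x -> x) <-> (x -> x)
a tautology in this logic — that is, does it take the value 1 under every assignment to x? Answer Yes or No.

Yes

x = 0 ↦ 1
x = 1/3 ↦ 1
x = 2/3 ↦ 1
x = 1 ↦ 1
Every assignment gives a value ≥ 1.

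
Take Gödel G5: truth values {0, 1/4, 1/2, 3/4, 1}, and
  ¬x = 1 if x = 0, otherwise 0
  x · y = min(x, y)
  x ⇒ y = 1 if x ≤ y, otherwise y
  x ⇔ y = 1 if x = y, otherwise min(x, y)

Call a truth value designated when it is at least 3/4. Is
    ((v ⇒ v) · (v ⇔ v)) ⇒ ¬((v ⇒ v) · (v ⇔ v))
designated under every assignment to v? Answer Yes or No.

Counterexample: take v = 0.
v ⇒ v = 0 ⇒ 0 = 1
v ⇔ v = 0 ⇔ 0 = 1
(v ⇒ v) · (v ⇔ v) = 1 · 1 = 1
v ⇒ v = 0 ⇒ 0 = 1
v ⇔ v = 0 ⇔ 0 = 1
(v ⇒ v) · (v ⇔ v) = 1 · 1 = 1
¬((v ⇒ v) · (v ⇔ v)) = ¬1 = 0
((v ⇒ v) · (v ⇔ v)) ⇒ ¬((v ⇒ v) · (v ⇔ v)) = 1 ⇒ 0 = 0
This gives 0, which is below 3/4.

No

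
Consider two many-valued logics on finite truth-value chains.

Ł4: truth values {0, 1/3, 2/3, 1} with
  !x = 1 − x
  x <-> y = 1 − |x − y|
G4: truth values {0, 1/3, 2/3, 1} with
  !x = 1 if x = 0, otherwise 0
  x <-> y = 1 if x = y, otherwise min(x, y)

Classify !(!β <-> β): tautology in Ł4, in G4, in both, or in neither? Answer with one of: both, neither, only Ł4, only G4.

In Ł4: at β = 1/3 the value is 1/3 — not a tautology.
In G4: every assignment gives 1 — tautology.

only G4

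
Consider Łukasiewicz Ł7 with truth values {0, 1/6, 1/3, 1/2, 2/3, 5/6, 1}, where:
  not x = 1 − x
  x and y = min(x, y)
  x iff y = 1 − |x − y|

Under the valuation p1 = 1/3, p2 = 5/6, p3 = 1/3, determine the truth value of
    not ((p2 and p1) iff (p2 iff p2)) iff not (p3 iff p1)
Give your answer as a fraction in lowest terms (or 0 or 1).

1/3

p2 and p1 = 5/6 and 1/3 = 1/3
p2 iff p2 = 5/6 iff 5/6 = 1
(p2 and p1) iff (p2 iff p2) = 1/3 iff 1 = 1/3
not ((p2 and p1) iff (p2 iff p2)) = not 1/3 = 2/3
p3 iff p1 = 1/3 iff 1/3 = 1
not (p3 iff p1) = not 1 = 0
not ((p2 and p1) iff (p2 iff p2)) iff not (p3 iff p1) = 2/3 iff 0 = 1/3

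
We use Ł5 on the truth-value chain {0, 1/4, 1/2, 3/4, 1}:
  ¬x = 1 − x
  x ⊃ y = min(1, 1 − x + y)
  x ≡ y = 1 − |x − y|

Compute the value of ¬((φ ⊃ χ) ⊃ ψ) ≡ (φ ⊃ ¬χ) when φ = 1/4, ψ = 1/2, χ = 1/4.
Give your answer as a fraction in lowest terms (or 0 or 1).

1/2

φ ⊃ χ = 1/4 ⊃ 1/4 = 1
(φ ⊃ χ) ⊃ ψ = 1 ⊃ 1/2 = 1/2
¬((φ ⊃ χ) ⊃ ψ) = ¬1/2 = 1/2
¬χ = ¬1/4 = 3/4
φ ⊃ ¬χ = 1/4 ⊃ 3/4 = 1
¬((φ ⊃ χ) ⊃ ψ) ≡ (φ ⊃ ¬χ) = 1/2 ≡ 1 = 1/2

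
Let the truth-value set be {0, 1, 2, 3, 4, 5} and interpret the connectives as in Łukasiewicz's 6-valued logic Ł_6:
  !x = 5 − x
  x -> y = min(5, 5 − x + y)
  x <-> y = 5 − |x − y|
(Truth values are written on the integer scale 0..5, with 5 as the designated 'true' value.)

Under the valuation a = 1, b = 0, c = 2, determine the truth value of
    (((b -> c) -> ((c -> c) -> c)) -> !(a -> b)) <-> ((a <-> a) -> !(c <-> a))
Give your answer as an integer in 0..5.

2

b -> c = 0 -> 2 = 5
c -> c = 2 -> 2 = 5
(c -> c) -> c = 5 -> 2 = 2
(b -> c) -> ((c -> c) -> c) = 5 -> 2 = 2
a -> b = 1 -> 0 = 4
!(a -> b) = !4 = 1
((b -> c) -> ((c -> c) -> c)) -> !(a -> b) = 2 -> 1 = 4
a <-> a = 1 <-> 1 = 5
c <-> a = 2 <-> 1 = 4
!(c <-> a) = !4 = 1
(a <-> a) -> !(c <-> a) = 5 -> 1 = 1
(((b -> c) -> ((c -> c) -> c)) -> !(a -> b)) <-> ((a <-> a) -> !(c <-> a)) = 4 <-> 1 = 2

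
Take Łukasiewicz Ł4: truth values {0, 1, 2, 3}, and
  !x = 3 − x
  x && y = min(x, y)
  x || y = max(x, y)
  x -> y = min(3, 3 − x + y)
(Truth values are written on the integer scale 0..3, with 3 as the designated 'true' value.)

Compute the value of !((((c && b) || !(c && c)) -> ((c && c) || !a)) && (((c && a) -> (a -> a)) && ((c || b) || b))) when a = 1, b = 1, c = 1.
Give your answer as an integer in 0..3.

c && b = 1 && 1 = 1
c && c = 1 && 1 = 1
!(c && c) = !1 = 2
(c && b) || !(c && c) = 1 || 2 = 2
c && c = 1 && 1 = 1
!a = !1 = 2
(c && c) || !a = 1 || 2 = 2
((c && b) || !(c && c)) -> ((c && c) || !a) = 2 -> 2 = 3
c && a = 1 && 1 = 1
a -> a = 1 -> 1 = 3
(c && a) -> (a -> a) = 1 -> 3 = 3
c || b = 1 || 1 = 1
(c || b) || b = 1 || 1 = 1
((c && a) -> (a -> a)) && ((c || b) || b) = 3 && 1 = 1
(((c && b) || !(c && c)) -> ((c && c) || !a)) && (((c && a) -> (a -> a)) && ((c || b) || b)) = 3 && 1 = 1
!((((c && b) || !(c && c)) -> ((c && c) || !a)) && (((c && a) -> (a -> a)) && ((c || b) || b))) = !1 = 2

2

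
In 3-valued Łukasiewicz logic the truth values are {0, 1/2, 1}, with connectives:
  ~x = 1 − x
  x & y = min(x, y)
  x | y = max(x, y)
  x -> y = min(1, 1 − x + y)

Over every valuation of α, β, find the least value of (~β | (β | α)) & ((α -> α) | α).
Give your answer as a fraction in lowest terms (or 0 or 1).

1/2

Take α = 0, β = 1/2:
~β = ~1/2 = 1/2
β | α = 1/2 | 0 = 1/2
~β | (β | α) = 1/2 | 1/2 = 1/2
α -> α = 0 -> 0 = 1
(α -> α) | α = 1 | 0 = 1
(~β | (β | α)) & ((α -> α) | α) = 1/2 & 1 = 1/2
No assignment yields a value below 1/2, so this is the minimum.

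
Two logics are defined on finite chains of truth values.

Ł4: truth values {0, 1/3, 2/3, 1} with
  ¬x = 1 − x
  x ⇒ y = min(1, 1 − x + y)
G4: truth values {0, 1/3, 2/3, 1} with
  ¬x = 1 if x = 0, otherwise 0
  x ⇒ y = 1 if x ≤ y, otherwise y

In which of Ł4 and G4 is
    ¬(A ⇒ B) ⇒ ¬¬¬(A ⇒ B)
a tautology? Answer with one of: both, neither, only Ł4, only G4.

both

In Ł4: every assignment gives 1 — tautology.
In G4: every assignment gives 1 — tautology.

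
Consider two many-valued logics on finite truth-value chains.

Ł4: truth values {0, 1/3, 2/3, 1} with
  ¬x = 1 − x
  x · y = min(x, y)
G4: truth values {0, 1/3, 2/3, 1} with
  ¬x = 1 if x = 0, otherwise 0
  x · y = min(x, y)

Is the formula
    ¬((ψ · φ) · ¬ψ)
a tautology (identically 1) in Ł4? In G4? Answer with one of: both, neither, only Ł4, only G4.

only G4

In Ł4: at φ = 1/3, ψ = 1/3 the value is 2/3 — not a tautology.
In G4: every assignment gives 1 — tautology.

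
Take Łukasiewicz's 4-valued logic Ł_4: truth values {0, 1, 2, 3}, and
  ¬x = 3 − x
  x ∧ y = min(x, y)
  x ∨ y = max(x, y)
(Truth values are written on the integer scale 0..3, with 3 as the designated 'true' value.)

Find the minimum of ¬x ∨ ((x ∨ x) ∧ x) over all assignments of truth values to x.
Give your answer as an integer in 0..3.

Take x = 1:
¬x = ¬1 = 2
x ∨ x = 1 ∨ 1 = 1
(x ∨ x) ∧ x = 1 ∧ 1 = 1
¬x ∨ ((x ∨ x) ∧ x) = 2 ∨ 1 = 2
No assignment yields a value below 2, so this is the minimum.

2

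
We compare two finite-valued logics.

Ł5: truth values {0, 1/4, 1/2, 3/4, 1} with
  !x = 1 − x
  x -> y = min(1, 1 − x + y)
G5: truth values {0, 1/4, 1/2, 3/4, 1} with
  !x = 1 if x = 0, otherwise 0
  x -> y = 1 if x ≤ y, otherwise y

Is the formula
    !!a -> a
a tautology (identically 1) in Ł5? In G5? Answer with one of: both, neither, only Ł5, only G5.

In Ł5: every assignment gives 1 — tautology.
In G5: at a = 1/4 the value is 1/4 — not a tautology.

only Ł5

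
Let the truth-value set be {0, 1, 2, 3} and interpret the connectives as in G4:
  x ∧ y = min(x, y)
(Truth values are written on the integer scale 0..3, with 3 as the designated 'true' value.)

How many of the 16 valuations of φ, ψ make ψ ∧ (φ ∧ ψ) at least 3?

φ = 0, ψ = 0 ↦ 0  <
φ = 0, ψ = 1 ↦ 0  <
φ = 0, ψ = 2 ↦ 0  <
φ = 0, ψ = 3 ↦ 0  <
φ = 1, ψ = 0 ↦ 0  <
φ = 1, ψ = 1 ↦ 1  <
φ = 1, ψ = 2 ↦ 1  <
φ = 1, ψ = 3 ↦ 1  <
φ = 2, ψ = 0 ↦ 0  <
φ = 2, ψ = 1 ↦ 1  <
φ = 2, ψ = 2 ↦ 2  <
φ = 2, ψ = 3 ↦ 2  <
φ = 3, ψ = 0 ↦ 0  <
φ = 3, ψ = 1 ↦ 1  <
φ = 3, ψ = 2 ↦ 2  <
φ = 3, ψ = 3 ↦ 3  ≥
So 1 of the 16 assignments meets the threshold.

1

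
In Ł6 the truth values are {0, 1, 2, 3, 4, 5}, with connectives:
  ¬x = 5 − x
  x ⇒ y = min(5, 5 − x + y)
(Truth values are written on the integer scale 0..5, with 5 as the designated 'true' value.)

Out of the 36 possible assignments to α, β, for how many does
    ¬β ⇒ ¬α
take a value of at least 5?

value 5: 21 assignments (counts)
value 4: 5 assignments
value 3: 4 assignments
value 2: 3 assignments
value 1: 2 assignments
value 0: 1 assignment
So 21 of the 36 assignments meet the threshold.

21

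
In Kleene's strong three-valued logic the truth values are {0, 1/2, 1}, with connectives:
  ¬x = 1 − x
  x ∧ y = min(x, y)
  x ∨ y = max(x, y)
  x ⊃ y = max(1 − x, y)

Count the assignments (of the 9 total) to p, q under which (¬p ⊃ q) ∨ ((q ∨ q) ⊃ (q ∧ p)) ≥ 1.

7

p = 0, q = 0 ↦ 1  ≥
p = 0, q = 1/2 ↦ 1/2  <
p = 0, q = 1 ↦ 1  ≥
p = 1/2, q = 0 ↦ 1  ≥
p = 1/2, q = 1/2 ↦ 1/2  <
p = 1/2, q = 1 ↦ 1  ≥
p = 1, q = 0 ↦ 1  ≥
p = 1, q = 1/2 ↦ 1  ≥
p = 1, q = 1 ↦ 1  ≥
So 7 of the 9 assignments meet the threshold.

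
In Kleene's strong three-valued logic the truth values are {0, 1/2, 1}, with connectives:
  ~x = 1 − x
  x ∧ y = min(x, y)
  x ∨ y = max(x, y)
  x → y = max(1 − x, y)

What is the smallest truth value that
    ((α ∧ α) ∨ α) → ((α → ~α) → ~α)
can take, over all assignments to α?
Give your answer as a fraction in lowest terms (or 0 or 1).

Take α = 1/2:
α ∧ α = 1/2 ∧ 1/2 = 1/2
(α ∧ α) ∨ α = 1/2 ∨ 1/2 = 1/2
~α = ~1/2 = 1/2
α → ~α = 1/2 → 1/2 = 1/2
~α = ~1/2 = 1/2
(α → ~α) → ~α = 1/2 → 1/2 = 1/2
((α ∧ α) ∨ α) → ((α → ~α) → ~α) = 1/2 → 1/2 = 1/2
No assignment yields a value below 1/2, so this is the minimum.

1/2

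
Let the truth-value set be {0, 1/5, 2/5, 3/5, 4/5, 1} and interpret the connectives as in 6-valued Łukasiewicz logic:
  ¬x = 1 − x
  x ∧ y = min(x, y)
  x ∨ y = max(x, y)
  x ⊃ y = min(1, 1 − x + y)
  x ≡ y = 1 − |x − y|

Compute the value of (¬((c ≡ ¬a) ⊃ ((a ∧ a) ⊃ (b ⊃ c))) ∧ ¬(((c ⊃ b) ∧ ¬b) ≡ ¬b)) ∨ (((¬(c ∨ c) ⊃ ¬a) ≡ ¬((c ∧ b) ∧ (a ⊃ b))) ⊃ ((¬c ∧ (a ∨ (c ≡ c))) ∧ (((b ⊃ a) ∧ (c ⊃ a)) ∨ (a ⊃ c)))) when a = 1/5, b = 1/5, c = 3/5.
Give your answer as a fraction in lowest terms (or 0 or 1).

3/5

¬a = ¬1/5 = 4/5
c ≡ ¬a = 3/5 ≡ 4/5 = 4/5
a ∧ a = 1/5 ∧ 1/5 = 1/5
b ⊃ c = 1/5 ⊃ 3/5 = 1
(a ∧ a) ⊃ (b ⊃ c) = 1/5 ⊃ 1 = 1
(c ≡ ¬a) ⊃ ((a ∧ a) ⊃ (b ⊃ c)) = 4/5 ⊃ 1 = 1
¬((c ≡ ¬a) ⊃ ((a ∧ a) ⊃ (b ⊃ c))) = ¬1 = 0
c ⊃ b = 3/5 ⊃ 1/5 = 3/5
¬b = ¬1/5 = 4/5
(c ⊃ b) ∧ ¬b = 3/5 ∧ 4/5 = 3/5
¬b = ¬1/5 = 4/5
((c ⊃ b) ∧ ¬b) ≡ ¬b = 3/5 ≡ 4/5 = 4/5
¬(((c ⊃ b) ∧ ¬b) ≡ ¬b) = ¬4/5 = 1/5
¬((c ≡ ¬a) ⊃ ((a ∧ a) ⊃ (b ⊃ c))) ∧ ¬(((c ⊃ b) ∧ ¬b) ≡ ¬b) = 0 ∧ 1/5 = 0
c ∨ c = 3/5 ∨ 3/5 = 3/5
¬(c ∨ c) = ¬3/5 = 2/5
¬a = ¬1/5 = 4/5
¬(c ∨ c) ⊃ ¬a = 2/5 ⊃ 4/5 = 1
c ∧ b = 3/5 ∧ 1/5 = 1/5
a ⊃ b = 1/5 ⊃ 1/5 = 1
(c ∧ b) ∧ (a ⊃ b) = 1/5 ∧ 1 = 1/5
¬((c ∧ b) ∧ (a ⊃ b)) = ¬1/5 = 4/5
(¬(c ∨ c) ⊃ ¬a) ≡ ¬((c ∧ b) ∧ (a ⊃ b)) = 1 ≡ 4/5 = 4/5
¬c = ¬3/5 = 2/5
c ≡ c = 3/5 ≡ 3/5 = 1
a ∨ (c ≡ c) = 1/5 ∨ 1 = 1
¬c ∧ (a ∨ (c ≡ c)) = 2/5 ∧ 1 = 2/5
b ⊃ a = 1/5 ⊃ 1/5 = 1
c ⊃ a = 3/5 ⊃ 1/5 = 3/5
(b ⊃ a) ∧ (c ⊃ a) = 1 ∧ 3/5 = 3/5
a ⊃ c = 1/5 ⊃ 3/5 = 1
((b ⊃ a) ∧ (c ⊃ a)) ∨ (a ⊃ c) = 3/5 ∨ 1 = 1
(¬c ∧ (a ∨ (c ≡ c))) ∧ (((b ⊃ a) ∧ (c ⊃ a)) ∨ (a ⊃ c)) = 2/5 ∧ 1 = 2/5
((¬(c ∨ c) ⊃ ¬a) ≡ ¬((c ∧ b) ∧ (a ⊃ b))) ⊃ ((¬c ∧ (a ∨ (c ≡ c))) ∧ (((b ⊃ a) ∧ (c ⊃ a)) ∨ (a ⊃ c))) = 4/5 ⊃ 2/5 = 3/5
(¬((c ≡ ¬a) ⊃ ((a ∧ a) ⊃ (b ⊃ c))) ∧ ¬(((c ⊃ b) ∧ ¬b) ≡ ¬b)) ∨ (((¬(c ∨ c) ⊃ ¬a) ≡ ¬((c ∧ b) ∧ (a ⊃ b))) ⊃ ((¬c ∧ (a ∨ (c ≡ c))) ∧ (((b ⊃ a) ∧ (c ⊃ a)) ∨ (a ⊃ c)))) = 0 ∨ 3/5 = 3/5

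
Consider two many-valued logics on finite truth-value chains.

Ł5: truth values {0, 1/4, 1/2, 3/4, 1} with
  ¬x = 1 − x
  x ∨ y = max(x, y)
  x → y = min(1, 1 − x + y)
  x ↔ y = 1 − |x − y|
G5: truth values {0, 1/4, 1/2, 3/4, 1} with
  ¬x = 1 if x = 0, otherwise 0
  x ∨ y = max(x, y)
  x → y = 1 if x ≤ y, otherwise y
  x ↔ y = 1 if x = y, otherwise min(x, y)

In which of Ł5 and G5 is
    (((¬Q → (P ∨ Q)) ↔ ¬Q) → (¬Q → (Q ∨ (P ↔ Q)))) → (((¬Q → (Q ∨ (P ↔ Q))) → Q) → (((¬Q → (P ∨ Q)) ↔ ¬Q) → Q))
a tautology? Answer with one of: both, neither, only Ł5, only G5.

In Ł5: every assignment gives 1 — tautology.
In G5: every assignment gives 1 — tautology.

both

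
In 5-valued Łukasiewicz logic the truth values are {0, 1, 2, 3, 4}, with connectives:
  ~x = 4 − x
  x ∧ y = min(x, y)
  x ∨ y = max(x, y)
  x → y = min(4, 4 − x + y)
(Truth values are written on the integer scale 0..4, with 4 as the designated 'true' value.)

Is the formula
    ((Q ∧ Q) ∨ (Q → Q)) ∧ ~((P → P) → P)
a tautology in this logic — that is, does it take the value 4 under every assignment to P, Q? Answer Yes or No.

Counterexample: take P = 1, Q = 0.
Q ∧ Q = 0 ∧ 0 = 0
Q → Q = 0 → 0 = 4
(Q ∧ Q) ∨ (Q → Q) = 0 ∨ 4 = 4
P → P = 1 → 1 = 4
(P → P) → P = 4 → 1 = 1
~((P → P) → P) = ~1 = 3
((Q ∧ Q) ∨ (Q → Q)) ∧ ~((P → P) → P) = 4 ∧ 3 = 3
This gives 3 ≠ 4.

No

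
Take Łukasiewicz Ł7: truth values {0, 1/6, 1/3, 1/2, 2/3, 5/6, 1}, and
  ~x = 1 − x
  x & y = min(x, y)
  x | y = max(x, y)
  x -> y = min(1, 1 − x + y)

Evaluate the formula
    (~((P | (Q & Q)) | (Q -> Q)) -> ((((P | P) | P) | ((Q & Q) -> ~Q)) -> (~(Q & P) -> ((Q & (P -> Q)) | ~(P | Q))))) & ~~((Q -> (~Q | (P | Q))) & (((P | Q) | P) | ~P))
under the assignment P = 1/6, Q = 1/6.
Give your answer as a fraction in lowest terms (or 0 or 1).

5/6

Q & Q = 1/6 & 1/6 = 1/6
P | (Q & Q) = 1/6 | 1/6 = 1/6
Q -> Q = 1/6 -> 1/6 = 1
(P | (Q & Q)) | (Q -> Q) = 1/6 | 1 = 1
~((P | (Q & Q)) | (Q -> Q)) = ~1 = 0
P | P = 1/6 | 1/6 = 1/6
(P | P) | P = 1/6 | 1/6 = 1/6
Q & Q = 1/6 & 1/6 = 1/6
~Q = ~1/6 = 5/6
(Q & Q) -> ~Q = 1/6 -> 5/6 = 1
((P | P) | P) | ((Q & Q) -> ~Q) = 1/6 | 1 = 1
Q & P = 1/6 & 1/6 = 1/6
~(Q & P) = ~1/6 = 5/6
P -> Q = 1/6 -> 1/6 = 1
Q & (P -> Q) = 1/6 & 1 = 1/6
P | Q = 1/6 | 1/6 = 1/6
~(P | Q) = ~1/6 = 5/6
(Q & (P -> Q)) | ~(P | Q) = 1/6 | 5/6 = 5/6
~(Q & P) -> ((Q & (P -> Q)) | ~(P | Q)) = 5/6 -> 5/6 = 1
(((P | P) | P) | ((Q & Q) -> ~Q)) -> (~(Q & P) -> ((Q & (P -> Q)) | ~(P | Q))) = 1 -> 1 = 1
~((P | (Q & Q)) | (Q -> Q)) -> ((((P | P) | P) | ((Q & Q) -> ~Q)) -> (~(Q & P) -> ((Q & (P -> Q)) | ~(P | Q)))) = 0 -> 1 = 1
~Q = ~1/6 = 5/6
P | Q = 1/6 | 1/6 = 1/6
~Q | (P | Q) = 5/6 | 1/6 = 5/6
Q -> (~Q | (P | Q)) = 1/6 -> 5/6 = 1
P | Q = 1/6 | 1/6 = 1/6
(P | Q) | P = 1/6 | 1/6 = 1/6
~P = ~1/6 = 5/6
((P | Q) | P) | ~P = 1/6 | 5/6 = 5/6
(Q -> (~Q | (P | Q))) & (((P | Q) | P) | ~P) = 1 & 5/6 = 5/6
~((Q -> (~Q | (P | Q))) & (((P | Q) | P) | ~P)) = ~5/6 = 1/6
~~((Q -> (~Q | (P | Q))) & (((P | Q) | P) | ~P)) = ~1/6 = 5/6
(~((P | (Q & Q)) | (Q -> Q)) -> ((((P | P) | P) | ((Q & Q) -> ~Q)) -> (~(Q & P) -> ((Q & (P -> Q)) | ~(P | Q))))) & ~~((Q -> (~Q | (P | Q))) & (((P | Q) | P) | ~P)) = 1 & 5/6 = 5/6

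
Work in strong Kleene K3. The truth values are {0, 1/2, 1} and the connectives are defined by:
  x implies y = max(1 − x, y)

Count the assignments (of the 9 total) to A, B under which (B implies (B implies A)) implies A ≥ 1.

A = 0, B = 0 ↦ 0  <
A = 0, B = 1/2 ↦ 1/2  <
A = 0, B = 1 ↦ 1  ≥
A = 1/2, B = 0 ↦ 1/2  <
A = 1/2, B = 1/2 ↦ 1/2  <
A = 1/2, B = 1 ↦ 1/2  <
A = 1, B = 0 ↦ 1  ≥
A = 1, B = 1/2 ↦ 1  ≥
A = 1, B = 1 ↦ 1  ≥
So 4 of the 9 assignments meet the threshold.

4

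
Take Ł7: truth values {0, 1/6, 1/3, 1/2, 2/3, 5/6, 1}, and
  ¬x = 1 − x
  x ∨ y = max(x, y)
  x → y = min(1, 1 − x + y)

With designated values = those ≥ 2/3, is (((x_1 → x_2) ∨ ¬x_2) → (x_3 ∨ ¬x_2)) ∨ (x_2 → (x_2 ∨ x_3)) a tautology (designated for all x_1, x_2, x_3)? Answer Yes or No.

At x_1 = 1/6, x_2 = 0, x_3 = 0, for instance:
x_1 → x_2 = 1/6 → 0 = 5/6
¬x_2 = ¬0 = 1
(x_1 → x_2) ∨ ¬x_2 = 5/6 ∨ 1 = 1
¬x_2 = ¬0 = 1
x_3 ∨ ¬x_2 = 0 ∨ 1 = 1
((x_1 → x_2) ∨ ¬x_2) → (x_3 ∨ ¬x_2) = 1 → 1 = 1
x_2 ∨ x_3 = 0 ∨ 0 = 0
x_2 → (x_2 ∨ x_3) = 0 → 0 = 1
(((x_1 → x_2) ∨ ¬x_2) → (x_3 ∨ ¬x_2)) ∨ (x_2 → (x_2 ∨ x_3)) = 1 ∨ 1 = 1
and checking the remaining 342 assignments likewise gives ≥ 2/3 in every case.

Yes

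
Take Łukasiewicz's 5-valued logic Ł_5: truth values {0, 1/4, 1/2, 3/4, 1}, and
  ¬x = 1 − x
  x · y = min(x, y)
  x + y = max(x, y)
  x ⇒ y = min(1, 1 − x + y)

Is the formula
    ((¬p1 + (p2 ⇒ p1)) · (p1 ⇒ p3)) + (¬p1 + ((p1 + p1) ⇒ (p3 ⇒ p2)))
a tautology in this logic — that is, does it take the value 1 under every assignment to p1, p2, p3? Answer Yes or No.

Counterexample: take p1 = 3/4, p2 = 0, p3 = 1/2.
¬p1 = ¬3/4 = 1/4
p2 ⇒ p1 = 0 ⇒ 3/4 = 1
¬p1 + (p2 ⇒ p1) = 1/4 + 1 = 1
p1 ⇒ p3 = 3/4 ⇒ 1/2 = 3/4
(¬p1 + (p2 ⇒ p1)) · (p1 ⇒ p3) = 1 · 3/4 = 3/4
¬p1 = ¬3/4 = 1/4
p1 + p1 = 3/4 + 3/4 = 3/4
p3 ⇒ p2 = 1/2 ⇒ 0 = 1/2
(p1 + p1) ⇒ (p3 ⇒ p2) = 3/4 ⇒ 1/2 = 3/4
¬p1 + ((p1 + p1) ⇒ (p3 ⇒ p2)) = 1/4 + 3/4 = 3/4
((¬p1 + (p2 ⇒ p1)) · (p1 ⇒ p3)) + (¬p1 + ((p1 + p1) ⇒ (p3 ⇒ p2))) = 3/4 + 3/4 = 3/4
This gives 3/4 ≠ 1.

No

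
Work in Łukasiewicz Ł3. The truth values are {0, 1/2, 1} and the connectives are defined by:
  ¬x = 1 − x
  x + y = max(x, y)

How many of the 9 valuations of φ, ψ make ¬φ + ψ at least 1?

φ = 0, ψ = 0 ↦ 1  ≥
φ = 0, ψ = 1/2 ↦ 1  ≥
φ = 0, ψ = 1 ↦ 1  ≥
φ = 1/2, ψ = 0 ↦ 1/2  <
φ = 1/2, ψ = 1/2 ↦ 1/2  <
φ = 1/2, ψ = 1 ↦ 1  ≥
φ = 1, ψ = 0 ↦ 0  <
φ = 1, ψ = 1/2 ↦ 1/2  <
φ = 1, ψ = 1 ↦ 1  ≥
So 5 of the 9 assignments meet the threshold.

5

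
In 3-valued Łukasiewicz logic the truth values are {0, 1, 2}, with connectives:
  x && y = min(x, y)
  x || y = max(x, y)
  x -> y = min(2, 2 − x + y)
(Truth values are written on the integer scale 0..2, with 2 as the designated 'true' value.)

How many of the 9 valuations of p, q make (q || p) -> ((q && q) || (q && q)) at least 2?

p = 0, q = 0 ↦ 2  ≥
p = 0, q = 1 ↦ 2  ≥
p = 0, q = 2 ↦ 2  ≥
p = 1, q = 0 ↦ 1  <
p = 1, q = 1 ↦ 2  ≥
p = 1, q = 2 ↦ 2  ≥
p = 2, q = 0 ↦ 0  <
p = 2, q = 1 ↦ 1  <
p = 2, q = 2 ↦ 2  ≥
So 6 of the 9 assignments meet the threshold.

6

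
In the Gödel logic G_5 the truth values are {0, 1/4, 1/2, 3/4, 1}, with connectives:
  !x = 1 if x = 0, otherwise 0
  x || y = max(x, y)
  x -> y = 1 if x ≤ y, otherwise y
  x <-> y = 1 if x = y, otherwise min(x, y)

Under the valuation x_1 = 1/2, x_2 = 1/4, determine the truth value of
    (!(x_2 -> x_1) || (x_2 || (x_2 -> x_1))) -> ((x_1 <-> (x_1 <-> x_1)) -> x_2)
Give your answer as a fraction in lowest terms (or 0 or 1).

1/4

x_2 -> x_1 = 1/4 -> 1/2 = 1
!(x_2 -> x_1) = !1 = 0
x_2 -> x_1 = 1/4 -> 1/2 = 1
x_2 || (x_2 -> x_1) = 1/4 || 1 = 1
!(x_2 -> x_1) || (x_2 || (x_2 -> x_1)) = 0 || 1 = 1
x_1 <-> x_1 = 1/2 <-> 1/2 = 1
x_1 <-> (x_1 <-> x_1) = 1/2 <-> 1 = 1/2
(x_1 <-> (x_1 <-> x_1)) -> x_2 = 1/2 -> 1/4 = 1/4
(!(x_2 -> x_1) || (x_2 || (x_2 -> x_1))) -> ((x_1 <-> (x_1 <-> x_1)) -> x_2) = 1 -> 1/4 = 1/4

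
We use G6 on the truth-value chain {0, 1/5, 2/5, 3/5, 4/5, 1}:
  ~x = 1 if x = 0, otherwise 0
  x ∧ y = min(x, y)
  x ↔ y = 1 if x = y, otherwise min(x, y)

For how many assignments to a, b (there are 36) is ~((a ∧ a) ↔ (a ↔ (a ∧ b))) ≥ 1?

11

value 1: 11 assignments (counts)
value 0: 25 assignments
So 11 of the 36 assignments meet the threshold.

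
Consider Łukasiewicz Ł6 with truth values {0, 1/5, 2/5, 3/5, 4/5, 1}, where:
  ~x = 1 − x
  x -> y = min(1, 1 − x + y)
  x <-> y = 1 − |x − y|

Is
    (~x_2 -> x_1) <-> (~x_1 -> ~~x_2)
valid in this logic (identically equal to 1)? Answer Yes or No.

Yes

At x_1 = 1/5, x_2 = 4/5, for instance:
~x_2 = ~4/5 = 1/5
~x_2 -> x_1 = 1/5 -> 1/5 = 1
~x_1 = ~1/5 = 4/5
~~x_2 = ~1/5 = 4/5
~x_1 -> ~~x_2 = 4/5 -> 4/5 = 1
(~x_2 -> x_1) <-> (~x_1 -> ~~x_2) = 1 <-> 1 = 1
and checking the remaining 35 assignments likewise gives ≥ 1 in every case.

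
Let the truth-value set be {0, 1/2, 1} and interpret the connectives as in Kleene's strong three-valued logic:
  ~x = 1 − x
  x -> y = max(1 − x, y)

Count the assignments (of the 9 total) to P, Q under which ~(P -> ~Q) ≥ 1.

P = 0, Q = 0 ↦ 0  <
P = 0, Q = 1/2 ↦ 0  <
P = 0, Q = 1 ↦ 0  <
P = 1/2, Q = 0 ↦ 0  <
P = 1/2, Q = 1/2 ↦ 1/2  <
P = 1/2, Q = 1 ↦ 1/2  <
P = 1, Q = 0 ↦ 0  <
P = 1, Q = 1/2 ↦ 1/2  <
P = 1, Q = 1 ↦ 1  ≥
So 1 of the 9 assignments meets the threshold.

1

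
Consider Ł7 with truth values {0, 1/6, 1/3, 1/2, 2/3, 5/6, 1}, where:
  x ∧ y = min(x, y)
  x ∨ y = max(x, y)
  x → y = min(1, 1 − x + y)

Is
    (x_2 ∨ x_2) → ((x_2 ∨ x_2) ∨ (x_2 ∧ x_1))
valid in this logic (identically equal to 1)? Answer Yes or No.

Yes

At x_1 = 1/2, x_2 = 2/3, for instance:
x_2 ∨ x_2 = 2/3 ∨ 2/3 = 2/3
x_2 ∧ x_1 = 2/3 ∧ 1/2 = 1/2
(x_2 ∨ x_2) ∨ (x_2 ∧ x_1) = 2/3 ∨ 1/2 = 2/3
(x_2 ∨ x_2) → ((x_2 ∨ x_2) ∨ (x_2 ∧ x_1)) = 2/3 → 2/3 = 1
and checking the remaining 48 assignments likewise gives ≥ 1 in every case.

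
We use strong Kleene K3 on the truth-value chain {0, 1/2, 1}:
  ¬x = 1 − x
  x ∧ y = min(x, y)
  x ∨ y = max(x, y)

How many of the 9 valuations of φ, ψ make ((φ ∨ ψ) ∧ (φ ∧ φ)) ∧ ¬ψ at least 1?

φ = 0, ψ = 0 ↦ 0  <
φ = 0, ψ = 1/2 ↦ 0  <
φ = 0, ψ = 1 ↦ 0  <
φ = 1/2, ψ = 0 ↦ 1/2  <
φ = 1/2, ψ = 1/2 ↦ 1/2  <
φ = 1/2, ψ = 1 ↦ 0  <
φ = 1, ψ = 0 ↦ 1  ≥
φ = 1, ψ = 1/2 ↦ 1/2  <
φ = 1, ψ = 1 ↦ 0  <
So 1 of the 9 assignments meets the threshold.

1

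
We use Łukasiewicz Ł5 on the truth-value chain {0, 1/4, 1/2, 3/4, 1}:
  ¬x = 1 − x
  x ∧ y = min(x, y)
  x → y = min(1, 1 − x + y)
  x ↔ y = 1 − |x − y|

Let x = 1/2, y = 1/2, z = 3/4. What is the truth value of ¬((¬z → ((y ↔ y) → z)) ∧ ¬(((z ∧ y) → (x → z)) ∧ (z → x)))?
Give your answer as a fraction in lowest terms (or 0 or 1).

¬z = ¬3/4 = 1/4
y ↔ y = 1/2 ↔ 1/2 = 1
(y ↔ y) → z = 1 → 3/4 = 3/4
¬z → ((y ↔ y) → z) = 1/4 → 3/4 = 1
z ∧ y = 3/4 ∧ 1/2 = 1/2
x → z = 1/2 → 3/4 = 1
(z ∧ y) → (x → z) = 1/2 → 1 = 1
z → x = 3/4 → 1/2 = 3/4
((z ∧ y) → (x → z)) ∧ (z → x) = 1 ∧ 3/4 = 3/4
¬(((z ∧ y) → (x → z)) ∧ (z → x)) = ¬3/4 = 1/4
(¬z → ((y ↔ y) → z)) ∧ ¬(((z ∧ y) → (x → z)) ∧ (z → x)) = 1 ∧ 1/4 = 1/4
¬((¬z → ((y ↔ y) → z)) ∧ ¬(((z ∧ y) → (x → z)) ∧ (z → x))) = ¬1/4 = 3/4

3/4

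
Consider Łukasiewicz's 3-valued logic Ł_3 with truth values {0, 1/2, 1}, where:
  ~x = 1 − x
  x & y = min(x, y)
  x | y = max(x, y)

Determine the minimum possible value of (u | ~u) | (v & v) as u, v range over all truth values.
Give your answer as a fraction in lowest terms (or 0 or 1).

Take u = 1/2, v = 0:
~u = ~1/2 = 1/2
u | ~u = 1/2 | 1/2 = 1/2
v & v = 0 & 0 = 0
(u | ~u) | (v & v) = 1/2 | 0 = 1/2
No assignment yields a value below 1/2, so this is the minimum.

1/2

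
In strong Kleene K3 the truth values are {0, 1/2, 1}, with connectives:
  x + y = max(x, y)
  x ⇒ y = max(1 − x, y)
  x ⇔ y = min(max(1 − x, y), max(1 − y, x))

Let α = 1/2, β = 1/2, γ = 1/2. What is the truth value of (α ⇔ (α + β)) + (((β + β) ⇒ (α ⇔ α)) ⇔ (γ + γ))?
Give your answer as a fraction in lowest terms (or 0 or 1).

α + β = 1/2 + 1/2 = 1/2
α ⇔ (α + β) = 1/2 ⇔ 1/2 = 1/2
β + β = 1/2 + 1/2 = 1/2
α ⇔ α = 1/2 ⇔ 1/2 = 1/2
(β + β) ⇒ (α ⇔ α) = 1/2 ⇒ 1/2 = 1/2
γ + γ = 1/2 + 1/2 = 1/2
((β + β) ⇒ (α ⇔ α)) ⇔ (γ + γ) = 1/2 ⇔ 1/2 = 1/2
(α ⇔ (α + β)) + (((β + β) ⇒ (α ⇔ α)) ⇔ (γ + γ)) = 1/2 + 1/2 = 1/2

1/2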